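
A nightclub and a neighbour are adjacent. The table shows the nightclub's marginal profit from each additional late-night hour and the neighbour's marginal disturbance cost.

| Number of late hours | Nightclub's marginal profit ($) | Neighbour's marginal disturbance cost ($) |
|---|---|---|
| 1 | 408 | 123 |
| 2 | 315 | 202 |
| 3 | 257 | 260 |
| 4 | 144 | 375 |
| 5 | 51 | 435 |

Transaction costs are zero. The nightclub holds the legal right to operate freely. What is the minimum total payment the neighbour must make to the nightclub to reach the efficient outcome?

$452

Left alone the nightclub would choose level 5 (marginal profit stays positive).
Efficient level: k* = 2 (marginal profit ≥ marginal disturbance cost through 2).
The neighbour must at least cover the nightclub's forgone profit from cutting 5→2: 257 + 144 + 51 = 452.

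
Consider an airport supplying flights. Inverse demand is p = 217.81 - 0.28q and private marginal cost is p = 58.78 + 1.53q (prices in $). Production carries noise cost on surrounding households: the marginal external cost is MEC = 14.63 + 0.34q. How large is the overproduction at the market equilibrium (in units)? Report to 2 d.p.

Market equilibrium (private): 58.78 + 1.53q = 217.81 - 0.28q → q_m = 87.8619.
Social marginal cost = private MC + MEC = 73.41 + 1.87q.
Set SMC = demand: 73.41 + 1.87q = 217.81 - 0.28q → q* = 67.1628.
Gap = |87.8619 − 67.1628| = 20.6991.

20.70 units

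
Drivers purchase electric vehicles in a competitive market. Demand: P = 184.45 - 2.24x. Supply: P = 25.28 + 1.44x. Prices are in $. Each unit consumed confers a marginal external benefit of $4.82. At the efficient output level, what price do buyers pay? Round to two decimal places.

P = $84.63

Social marginal benefit = demand + MEB = 189.27 - 2.24x.
Set SMB = MC: 189.27 - 2.24x = 25.28 + 1.44x → x* = 44.5625.
Consumer price on the demand curve at x*: 184.45 − 2.24×44.5625 = 84.6300.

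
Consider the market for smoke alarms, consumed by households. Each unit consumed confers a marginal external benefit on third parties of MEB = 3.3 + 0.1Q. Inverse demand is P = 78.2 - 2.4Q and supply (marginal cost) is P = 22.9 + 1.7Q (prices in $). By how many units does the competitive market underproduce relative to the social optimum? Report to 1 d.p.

Market equilibrium (private): 22.9 + 1.7Q = 78.2 - 2.4Q → Q_m = 13.4878.
Social marginal benefit = demand + MEB = 81.5 - 2.3Q.
Set SMB = MC: 81.5 - 2.3Q = 22.9 + 1.7Q → Q* = 14.6500.
Gap = |13.4878 − 14.6500| = 1.1622.

1.2 units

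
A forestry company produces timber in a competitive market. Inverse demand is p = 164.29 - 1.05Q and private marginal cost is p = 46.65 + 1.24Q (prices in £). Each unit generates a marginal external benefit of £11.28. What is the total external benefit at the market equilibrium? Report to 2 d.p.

£579.47

Market equilibrium (private): 46.65 + 1.24Q = 164.29 - 1.05Q → Q_m = 51.3712.
Total external benefit = MEB × Q_m = 11.28 × 51.3712 = 579.4671.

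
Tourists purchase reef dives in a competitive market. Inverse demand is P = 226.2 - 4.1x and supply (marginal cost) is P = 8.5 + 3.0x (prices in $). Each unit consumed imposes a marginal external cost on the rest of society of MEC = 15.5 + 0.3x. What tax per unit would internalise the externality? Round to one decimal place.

tax = $23.7 per unit

Social marginal benefit = demand − MEC = 210.7 - 4.4x.
Set SMB = MC: 210.7 - 4.4x = 8.5 + 3.0x → x* = 27.3243.
The Pigouvian tax equals MEC at x*: 15.5 + 0.3×27.3243 = 23.6973.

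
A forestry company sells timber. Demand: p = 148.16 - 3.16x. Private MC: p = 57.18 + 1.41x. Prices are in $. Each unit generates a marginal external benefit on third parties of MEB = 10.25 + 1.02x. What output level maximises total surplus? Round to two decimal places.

Social marginal cost = private MC − MEB = 46.93 + 0.39x.
Set SMC = demand: 46.93 + 0.39x = 148.16 - 3.16x → x* = 28.5155.

x* = 28.52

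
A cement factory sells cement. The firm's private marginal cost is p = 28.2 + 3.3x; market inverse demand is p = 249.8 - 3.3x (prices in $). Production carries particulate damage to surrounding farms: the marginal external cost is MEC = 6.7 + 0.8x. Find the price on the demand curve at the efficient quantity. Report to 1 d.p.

Social marginal cost = private MC + MEC = 34.9 + 4.1x.
Set SMC = demand: 34.9 + 4.1x = 249.8 - 3.3x → x* = 29.0405.
Consumer price on the demand curve at x*: 249.8 − 3.3×29.0405 = 153.9664.

P = $154.0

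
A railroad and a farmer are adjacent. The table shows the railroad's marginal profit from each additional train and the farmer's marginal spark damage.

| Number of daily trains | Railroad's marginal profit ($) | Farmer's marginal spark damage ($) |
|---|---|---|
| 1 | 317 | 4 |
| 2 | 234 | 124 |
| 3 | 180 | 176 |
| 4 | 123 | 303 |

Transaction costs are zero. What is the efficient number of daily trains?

Bargaining reaches the level where marginal profit last exceeds marginal spark damage.
That holds through level 3 (180 ≥ 176) but not at 4 (123 < 303).

3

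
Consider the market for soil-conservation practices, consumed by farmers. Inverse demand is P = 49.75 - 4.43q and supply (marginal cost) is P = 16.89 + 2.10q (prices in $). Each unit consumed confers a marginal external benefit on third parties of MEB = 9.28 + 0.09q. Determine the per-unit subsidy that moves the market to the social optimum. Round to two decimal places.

subsidy = $9.87 per unit

Social marginal benefit = demand + MEB = 59.03 - 4.34q.
Set SMB = MC: 59.03 - 4.34q = 16.89 + 2.10q → q* = 6.5435.
The Pigouvian subsidy equals MEB at q*: 9.28 + 0.09×6.5435 = 9.8689.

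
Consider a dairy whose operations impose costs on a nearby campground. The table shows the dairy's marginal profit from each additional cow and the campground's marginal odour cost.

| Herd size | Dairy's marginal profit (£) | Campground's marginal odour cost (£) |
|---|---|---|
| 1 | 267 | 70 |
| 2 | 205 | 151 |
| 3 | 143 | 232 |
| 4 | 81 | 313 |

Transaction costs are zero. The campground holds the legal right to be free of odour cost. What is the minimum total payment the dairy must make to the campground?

£221

Efficient level: marginal profit ≥ marginal odour cost through level 2, so k* = 2.
With the campground holding the right, the dairy must at least compensate total damage at k*: 70 + 151 = 221.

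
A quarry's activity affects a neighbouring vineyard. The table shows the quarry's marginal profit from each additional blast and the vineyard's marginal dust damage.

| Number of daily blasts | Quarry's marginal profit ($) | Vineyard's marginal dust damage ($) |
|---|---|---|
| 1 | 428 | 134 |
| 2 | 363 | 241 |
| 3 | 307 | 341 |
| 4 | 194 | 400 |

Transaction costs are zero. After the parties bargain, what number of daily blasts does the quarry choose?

2

Bargaining reaches the level where marginal profit last exceeds marginal dust damage.
That holds through level 2 (363 ≥ 241) but not at 3 (307 < 341).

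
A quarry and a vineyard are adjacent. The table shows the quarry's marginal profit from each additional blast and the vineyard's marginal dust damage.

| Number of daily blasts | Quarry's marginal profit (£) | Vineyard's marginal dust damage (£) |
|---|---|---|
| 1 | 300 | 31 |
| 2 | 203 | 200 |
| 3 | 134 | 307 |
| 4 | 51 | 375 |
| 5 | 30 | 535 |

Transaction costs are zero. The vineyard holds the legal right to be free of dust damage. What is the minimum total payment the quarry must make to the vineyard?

£231

Efficient level: marginal profit ≥ marginal dust damage through level 2, so k* = 2.
With the vineyard holding the right, the quarry must at least compensate total damage at k*: 31 + 200 = 231.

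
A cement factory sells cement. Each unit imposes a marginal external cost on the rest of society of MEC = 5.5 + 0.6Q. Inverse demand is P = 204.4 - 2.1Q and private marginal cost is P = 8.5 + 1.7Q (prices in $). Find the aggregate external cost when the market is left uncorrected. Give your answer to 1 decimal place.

$1080.8

Market equilibrium (private): 8.5 + 1.7Q = 204.4 - 2.1Q → Q_m = 51.5526.
Total external cost = ∫₀^{Q_m} (5.5 + 0.6Q) dQ = 5.5×51.5526 + ½×0.6×51.5526² = 1080.8405.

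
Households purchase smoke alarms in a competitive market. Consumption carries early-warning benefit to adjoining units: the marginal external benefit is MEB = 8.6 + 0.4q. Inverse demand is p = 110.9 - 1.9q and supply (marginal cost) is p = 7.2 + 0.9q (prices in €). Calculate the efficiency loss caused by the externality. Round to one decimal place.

DWL = €114.2

Market equilibrium (private): 7.2 + 0.9q = 110.9 - 1.9q → q_m = 37.0357.
Social marginal benefit = demand + MEB = 119.5 - 1.5q.
Set SMB = MC: 119.5 - 1.5q = 7.2 + 0.9q → q* = 46.7917.
Height of the DWL triangle at q_m is SMB(q_m) − MC(q_m) = MEB(q_m) = 23.4143.
DWL = ½ × 9.7560 × 23.4143 = 114.2150.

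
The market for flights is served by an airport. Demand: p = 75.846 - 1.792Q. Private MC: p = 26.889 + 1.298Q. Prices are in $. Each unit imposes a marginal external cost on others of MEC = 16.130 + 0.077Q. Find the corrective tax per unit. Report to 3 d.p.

tax = $16.928 per unit

Social marginal cost = private MC + MEC = 43.019 + 1.375Q.
Set SMC = demand: 43.019 + 1.375Q = 75.846 - 1.792Q → Q* = 10.3653.
The Pigouvian tax equals MEC at Q*: 16.130 + 0.077×10.3653 = 16.9281.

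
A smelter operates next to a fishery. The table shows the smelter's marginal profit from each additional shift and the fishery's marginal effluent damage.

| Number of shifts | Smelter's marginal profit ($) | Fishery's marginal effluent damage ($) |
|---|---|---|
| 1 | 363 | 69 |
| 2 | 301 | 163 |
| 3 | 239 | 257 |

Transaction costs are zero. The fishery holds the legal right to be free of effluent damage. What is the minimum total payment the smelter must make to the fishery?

$232

Efficient level: marginal profit ≥ marginal effluent damage through level 2, so k* = 2.
With the fishery holding the right, the smelter must at least compensate total damage at k*: 69 + 163 = 232.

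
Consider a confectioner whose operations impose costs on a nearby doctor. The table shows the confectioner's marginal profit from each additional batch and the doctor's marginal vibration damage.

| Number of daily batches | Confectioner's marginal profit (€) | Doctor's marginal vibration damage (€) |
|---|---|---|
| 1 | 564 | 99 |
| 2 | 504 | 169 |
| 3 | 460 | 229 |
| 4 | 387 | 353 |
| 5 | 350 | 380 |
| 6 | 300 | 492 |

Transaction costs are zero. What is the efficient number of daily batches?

Bargaining reaches the level where marginal profit last exceeds marginal vibration damage.
That holds through level 4 (387 ≥ 353) but not at 5 (350 < 380).

4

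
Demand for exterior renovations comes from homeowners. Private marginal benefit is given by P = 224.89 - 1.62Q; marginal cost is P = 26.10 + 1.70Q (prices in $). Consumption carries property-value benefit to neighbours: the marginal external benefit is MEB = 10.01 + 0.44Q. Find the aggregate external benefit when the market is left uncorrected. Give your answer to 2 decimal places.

Market equilibrium (private): 26.10 + 1.70Q = 224.89 - 1.62Q → Q_m = 59.8765.
Total external benefit = ∫₀^{Q_m} (10.01 + 0.44Q) dQ = 10.01×59.8765 + ½×0.44×59.8765² = 1388.1067.

$1388.11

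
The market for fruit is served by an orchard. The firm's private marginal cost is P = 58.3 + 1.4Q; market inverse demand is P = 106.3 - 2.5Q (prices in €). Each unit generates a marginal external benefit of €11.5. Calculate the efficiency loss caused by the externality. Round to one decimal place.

Market equilibrium (private): 58.3 + 1.4Q = 106.3 - 2.5Q → Q_m = 12.3077.
Social marginal cost = private MC − MEB = 46.8 + 1.4Q.
Set SMC = demand: 46.8 + 1.4Q = 106.3 - 2.5Q → Q* = 15.2564.
The loss is the area between SMC and demand from Q* to Q_m; with linear curves that's a triangle of height MEB(Q_m).
DWL = ½ × 2.9487 × 11.5000 = 16.9550.

DWL = €17.0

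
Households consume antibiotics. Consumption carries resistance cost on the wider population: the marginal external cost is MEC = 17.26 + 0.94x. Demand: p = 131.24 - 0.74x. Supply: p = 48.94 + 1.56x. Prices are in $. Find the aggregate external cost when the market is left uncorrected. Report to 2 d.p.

$1219.39

Market equilibrium (private): 48.94 + 1.56x = 131.24 - 0.74x → x_m = 35.7826.
Total external cost = ∫₀^{x_m} (17.26 + 0.94x) dx = 17.26×35.7826 + ½×0.94×35.7826² = 1219.3931.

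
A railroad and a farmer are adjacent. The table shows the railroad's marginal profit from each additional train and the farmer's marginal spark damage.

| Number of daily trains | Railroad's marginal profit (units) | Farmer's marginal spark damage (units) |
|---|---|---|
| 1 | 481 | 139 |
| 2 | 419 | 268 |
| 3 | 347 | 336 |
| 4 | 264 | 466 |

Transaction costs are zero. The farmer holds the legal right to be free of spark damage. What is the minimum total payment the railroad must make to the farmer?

Efficient level: marginal profit ≥ marginal spark damage through level 3, so k* = 3.
With the farmer holding the right, the railroad must at least compensate total damage at k*: 139 + 268 + 336 = 743.

743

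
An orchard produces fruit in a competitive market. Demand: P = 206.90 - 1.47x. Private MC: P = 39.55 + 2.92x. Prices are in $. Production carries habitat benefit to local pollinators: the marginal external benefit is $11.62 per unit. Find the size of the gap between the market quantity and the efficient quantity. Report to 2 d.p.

Market equilibrium (private): 39.55 + 2.92x = 206.90 - 1.47x → x_m = 38.1207.
Social marginal cost = private MC − MEB = 27.93 + 2.92x.
Set SMC = demand: 27.93 + 2.92x = 206.90 - 1.47x → x* = 40.7677.
Gap = |38.1207 − 40.7677| = 2.6470.

2.65 units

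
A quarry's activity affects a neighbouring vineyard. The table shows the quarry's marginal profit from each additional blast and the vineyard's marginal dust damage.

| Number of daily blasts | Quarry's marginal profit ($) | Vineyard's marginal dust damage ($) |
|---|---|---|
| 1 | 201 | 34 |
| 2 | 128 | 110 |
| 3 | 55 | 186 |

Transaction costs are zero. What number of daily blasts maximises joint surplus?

2

Bargaining reaches the level where marginal profit last exceeds marginal dust damage.
That holds through level 2 (128 ≥ 110) but not at 3 (55 < 186).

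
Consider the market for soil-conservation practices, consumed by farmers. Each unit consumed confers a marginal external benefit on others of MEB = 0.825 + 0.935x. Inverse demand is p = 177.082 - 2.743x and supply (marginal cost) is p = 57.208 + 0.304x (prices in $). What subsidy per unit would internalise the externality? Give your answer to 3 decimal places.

Social marginal benefit = demand + MEB = 177.907 - 1.808x.
Set SMB = MC: 177.907 - 1.808x = 57.208 + 0.304x → x* = 57.1491.
The Pigouvian subsidy equals MEB at x*: 0.825 + 0.935×57.1491 = 54.2594.

subsidy = $54.259 per unit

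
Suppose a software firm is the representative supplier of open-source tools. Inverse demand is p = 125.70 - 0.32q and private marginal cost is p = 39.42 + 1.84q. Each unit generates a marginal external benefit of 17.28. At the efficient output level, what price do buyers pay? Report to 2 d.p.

P = 110.36

Social marginal cost = private MC − MEB = 22.14 + 1.84q.
Set SMC = demand: 22.14 + 1.84q = 125.70 - 0.32q → q* = 47.9444.
Consumer price on the demand curve at q*: 125.70 − 0.32×47.9444 = 110.3578.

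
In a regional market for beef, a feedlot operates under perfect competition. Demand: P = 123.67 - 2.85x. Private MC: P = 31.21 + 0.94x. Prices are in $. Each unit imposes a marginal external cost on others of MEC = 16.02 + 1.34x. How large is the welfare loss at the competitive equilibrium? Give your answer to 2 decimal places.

Market equilibrium (private): 31.21 + 0.94x = 123.67 - 2.85x → x_m = 24.3958.
Social marginal cost = private MC + MEC = 47.23 + 2.28x.
Set SMC = demand: 47.23 + 2.28x = 123.67 - 2.85x → x* = 14.9006.
Between x* and x_m the wedge SMC − demand runs linearly from 0 to MEC(x_m), so the loss is a triangle.
DWL = ½ × 9.4952 × 48.7103 = 231.2570.

DWL = $231.26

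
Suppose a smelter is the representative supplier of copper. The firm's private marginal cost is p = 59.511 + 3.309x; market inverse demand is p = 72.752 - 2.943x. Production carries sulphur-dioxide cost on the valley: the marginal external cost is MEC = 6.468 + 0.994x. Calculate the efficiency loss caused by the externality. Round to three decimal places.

DWL = 5.072

Market equilibrium (private): 59.511 + 3.309x = 72.752 - 2.943x → x_m = 2.1179.
Social marginal cost = private MC + MEC = 65.979 + 4.303x.
Set SMC = demand: 65.979 + 4.303x = 72.752 - 2.943x → x* = 0.9347.
The welfare-loss triangle has base |x_m − x*| and height MEC(x_m) (the vertical gap between SMC and demand is zero at x* and MEC at x_m).
DWL = ½ × 1.1832 × 8.5732 = 5.0719.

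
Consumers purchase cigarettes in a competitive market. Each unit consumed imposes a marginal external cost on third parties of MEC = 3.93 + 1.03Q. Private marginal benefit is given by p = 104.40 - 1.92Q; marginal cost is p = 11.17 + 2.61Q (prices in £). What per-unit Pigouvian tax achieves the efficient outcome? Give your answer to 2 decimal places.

tax = £20.47 per unit

Social marginal benefit = demand − MEC = 100.47 - 2.95Q.
Set SMB = MC: 100.47 - 2.95Q = 11.17 + 2.61Q → Q* = 16.0612.
The Pigouvian tax equals MEC at Q*: 3.93 + 1.03×16.0612 = 20.4730.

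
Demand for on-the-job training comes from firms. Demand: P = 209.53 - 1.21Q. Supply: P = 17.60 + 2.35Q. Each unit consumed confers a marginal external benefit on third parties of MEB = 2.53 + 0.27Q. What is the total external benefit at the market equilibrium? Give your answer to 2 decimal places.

528.79

Market equilibrium (private): 17.60 + 2.35Q = 209.53 - 1.21Q → Q_m = 53.9129.
Total external benefit = ∫₀^{Q_m} (2.53 + 0.27Q) dQ = 2.53×53.9129 + ½×0.27×53.9129² = 528.7907.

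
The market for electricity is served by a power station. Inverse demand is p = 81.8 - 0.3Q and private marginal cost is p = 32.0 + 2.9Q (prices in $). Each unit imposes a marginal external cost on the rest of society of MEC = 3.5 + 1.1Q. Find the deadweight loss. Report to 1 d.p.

DWL = $49.4

Market equilibrium (private): 32.0 + 2.9Q = 81.8 - 0.3Q → Q_m = 15.5625.
Social marginal cost = private MC + MEC = 35.5 + 4.0Q.
Set SMC = demand: 35.5 + 4.0Q = 81.8 - 0.3Q → Q* = 10.7674.
Height of the DWL triangle at Q_m is SMC(Q_m) − demand(Q_m) = MEC(Q_m) = 20.6188.
DWL = ½ × 4.7951 × 20.6188 = 49.4346.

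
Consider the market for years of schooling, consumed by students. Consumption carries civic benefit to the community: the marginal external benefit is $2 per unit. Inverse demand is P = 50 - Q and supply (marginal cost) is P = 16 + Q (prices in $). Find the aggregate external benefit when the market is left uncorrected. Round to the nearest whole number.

Market equilibrium (private): 16 + Q = 50 - Q → Q_m = 17.0000.
Total external benefit = MEB × Q_m = 2 × 17.0000 = 34.0000.

$34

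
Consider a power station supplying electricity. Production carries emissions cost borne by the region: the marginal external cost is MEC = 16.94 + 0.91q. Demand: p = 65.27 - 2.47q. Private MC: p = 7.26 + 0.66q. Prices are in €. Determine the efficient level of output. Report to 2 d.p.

q* = 10.17

Social marginal cost = private MC + MEC = 24.20 + 1.57q.
Set SMC = demand: 24.20 + 1.57q = 65.27 - 2.47q → q* = 10.1658.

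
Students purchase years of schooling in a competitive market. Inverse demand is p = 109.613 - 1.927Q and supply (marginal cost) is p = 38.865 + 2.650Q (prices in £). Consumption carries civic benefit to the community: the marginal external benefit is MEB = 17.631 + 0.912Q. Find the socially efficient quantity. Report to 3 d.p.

Social marginal benefit = demand + MEB = 127.244 - 1.015Q.
Set SMB = MC: 127.244 - 1.015Q = 38.865 + 2.650Q → Q* = 24.1143.

Q* = 24.114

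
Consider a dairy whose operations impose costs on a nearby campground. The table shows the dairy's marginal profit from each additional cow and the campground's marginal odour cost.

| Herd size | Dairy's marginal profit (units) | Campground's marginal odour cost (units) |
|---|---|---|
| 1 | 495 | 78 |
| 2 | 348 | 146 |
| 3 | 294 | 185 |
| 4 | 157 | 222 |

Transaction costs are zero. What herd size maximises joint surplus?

Bargaining reaches the level where marginal profit last exceeds marginal odour cost.
That holds through level 3 (294 ≥ 185) but not at 4 (157 < 222).

3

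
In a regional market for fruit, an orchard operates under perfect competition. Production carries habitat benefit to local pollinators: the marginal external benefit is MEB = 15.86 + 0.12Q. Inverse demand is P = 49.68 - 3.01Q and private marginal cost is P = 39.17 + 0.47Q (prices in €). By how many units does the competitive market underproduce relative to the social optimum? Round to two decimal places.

4.83 units

Market equilibrium (private): 39.17 + 0.47Q = 49.68 - 3.01Q → Q_m = 3.0201.
Social marginal cost = private MC − MEB = 23.31 + 0.35Q.
Set SMC = demand: 23.31 + 0.35Q = 49.68 - 3.01Q → Q* = 7.8482.
Gap = |3.0201 − 7.8482| = 4.8281.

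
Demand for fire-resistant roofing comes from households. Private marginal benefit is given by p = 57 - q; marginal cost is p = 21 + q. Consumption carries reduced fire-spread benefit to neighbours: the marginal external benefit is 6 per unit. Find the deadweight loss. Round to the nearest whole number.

DWL = 9

Market equilibrium (private): 21 + q = 57 - q → q_m = 18.0000.
Social marginal benefit = demand + MEB = 63 - q.
Set SMB = MC: 63 - q = 21 + q → q* = 21.0000.
The loss is the area between SMB and MC from q* to q_m; with linear curves that's a triangle of height MEB(q_m).
DWL = ½ × 3.0000 × 6.0000 = 9.0000.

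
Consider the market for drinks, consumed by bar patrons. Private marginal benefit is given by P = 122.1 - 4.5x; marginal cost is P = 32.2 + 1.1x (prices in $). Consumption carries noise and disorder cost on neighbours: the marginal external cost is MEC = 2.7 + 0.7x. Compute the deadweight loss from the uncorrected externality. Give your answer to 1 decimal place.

Market equilibrium (private): 32.2 + 1.1x = 122.1 - 4.5x → x_m = 16.0536.
Social marginal benefit = demand − MEC = 119.4 - 5.2x.
Set SMB = MC: 119.4 - 5.2x = 32.2 + 1.1x → x* = 13.8413.
The welfare-loss triangle has base |x_m − x*| and height MEC(x_m) (the vertical gap between SMB and MC is zero at x* and MEC at x_m).
DWL = ½ × 2.2123 × 13.9375 = 15.4170.

DWL = $15.4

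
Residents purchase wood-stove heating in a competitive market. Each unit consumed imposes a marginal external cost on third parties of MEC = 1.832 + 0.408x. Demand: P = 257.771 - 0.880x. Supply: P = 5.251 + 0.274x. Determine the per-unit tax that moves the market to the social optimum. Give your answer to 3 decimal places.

tax = 67.313 per unit

Social marginal benefit = demand − MEC = 255.939 - 1.288x.
Set SMB = MC: 255.939 - 1.288x = 5.251 + 0.274x → x* = 160.4917.
The Pigouvian tax equals MEC at x*: 1.832 + 0.408×160.4917 = 67.3126.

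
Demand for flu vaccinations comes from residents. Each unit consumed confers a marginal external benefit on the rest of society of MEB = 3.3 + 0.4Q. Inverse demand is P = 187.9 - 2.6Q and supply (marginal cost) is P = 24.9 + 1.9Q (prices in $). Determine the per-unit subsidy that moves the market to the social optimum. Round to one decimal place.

Social marginal benefit = demand + MEB = 191.2 - 2.2Q.
Set SMB = MC: 191.2 - 2.2Q = 24.9 + 1.9Q → Q* = 40.5610.
The Pigouvian subsidy equals MEB at Q*: 3.3 + 0.4×40.5610 = 19.5244.

subsidy = $19.5 per unit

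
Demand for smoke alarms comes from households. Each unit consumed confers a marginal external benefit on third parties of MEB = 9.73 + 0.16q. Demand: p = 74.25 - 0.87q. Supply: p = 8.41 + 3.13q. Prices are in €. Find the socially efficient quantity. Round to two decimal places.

Social marginal benefit = demand + MEB = 83.98 - 0.71q.
Set SMB = MC: 83.98 - 0.71q = 8.41 + 3.13q → q* = 19.6797.

q* = 19.68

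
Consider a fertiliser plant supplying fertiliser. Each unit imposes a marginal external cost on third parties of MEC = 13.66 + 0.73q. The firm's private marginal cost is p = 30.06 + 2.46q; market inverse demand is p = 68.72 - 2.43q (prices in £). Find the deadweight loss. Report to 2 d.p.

Market equilibrium (private): 30.06 + 2.46q = 68.72 - 2.43q → q_m = 7.9059.
Social marginal cost = private MC + MEC = 43.72 + 3.19q.
Set SMC = demand: 43.72 + 3.19q = 68.72 - 2.43q → q* = 4.4484.
The loss is the area between SMC and demand from q* to q_m; with linear curves that's a triangle of height MEC(q_m).
DWL = ½ × 3.4575 × 19.4313 = 33.5919.

DWL = £33.59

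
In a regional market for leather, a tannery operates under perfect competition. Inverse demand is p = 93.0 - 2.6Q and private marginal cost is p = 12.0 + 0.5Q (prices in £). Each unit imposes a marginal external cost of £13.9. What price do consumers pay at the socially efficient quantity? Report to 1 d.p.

P = £36.7

Social marginal cost = private MC + MEC = 25.9 + 0.5Q.
Set SMC = demand: 25.9 + 0.5Q = 93.0 - 2.6Q → Q* = 21.6452.
Consumer price on the demand curve at Q*: 93.0 − 2.6×21.6452 = 36.7225.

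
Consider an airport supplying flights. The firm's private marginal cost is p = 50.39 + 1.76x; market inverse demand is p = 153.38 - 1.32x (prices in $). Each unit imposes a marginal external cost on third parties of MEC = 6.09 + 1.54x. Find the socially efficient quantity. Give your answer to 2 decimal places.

x* = 20.97

Social marginal cost = private MC + MEC = 56.48 + 3.30x.
Set SMC = demand: 56.48 + 3.30x = 153.38 - 1.32x → x* = 20.9740.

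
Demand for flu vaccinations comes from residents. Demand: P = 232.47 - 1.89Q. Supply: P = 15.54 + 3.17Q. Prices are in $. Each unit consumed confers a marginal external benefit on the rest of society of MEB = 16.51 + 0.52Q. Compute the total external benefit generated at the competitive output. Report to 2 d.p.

Market equilibrium (private): 15.54 + 3.17Q = 232.47 - 1.89Q → Q_m = 42.8715.
Total external benefit = ∫₀^{Q_m} (16.51 + 0.52Q) dQ = 16.51×42.8715 + ½×0.52×42.8715² = 1185.6795.

$1185.68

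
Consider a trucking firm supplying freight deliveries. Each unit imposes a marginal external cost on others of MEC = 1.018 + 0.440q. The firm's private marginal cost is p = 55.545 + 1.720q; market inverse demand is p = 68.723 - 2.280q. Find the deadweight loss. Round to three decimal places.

Market equilibrium (private): 55.545 + 1.720q = 68.723 - 2.280q → q_m = 3.2945.
Social marginal cost = private MC + MEC = 56.563 + 2.160q.
Set SMC = demand: 56.563 + 2.160q = 68.723 - 2.280q → q* = 2.7387.
Height of the DWL triangle at q_m is SMC(q_m) − demand(q_m) = MEC(q_m) = 2.4676.
DWL = ½ × 0.5558 × 2.4676 = 0.6857.

DWL = 0.686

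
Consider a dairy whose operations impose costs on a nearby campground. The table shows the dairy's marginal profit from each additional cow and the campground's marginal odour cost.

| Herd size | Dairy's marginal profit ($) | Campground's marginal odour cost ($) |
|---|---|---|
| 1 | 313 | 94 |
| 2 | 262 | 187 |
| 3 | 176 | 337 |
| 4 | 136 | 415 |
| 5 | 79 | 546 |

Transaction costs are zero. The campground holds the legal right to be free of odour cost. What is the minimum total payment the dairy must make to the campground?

Efficient level: marginal profit ≥ marginal odour cost through level 2, so k* = 2.
With the campground holding the right, the dairy must at least compensate total damage at k*: 94 + 187 = 281.

$281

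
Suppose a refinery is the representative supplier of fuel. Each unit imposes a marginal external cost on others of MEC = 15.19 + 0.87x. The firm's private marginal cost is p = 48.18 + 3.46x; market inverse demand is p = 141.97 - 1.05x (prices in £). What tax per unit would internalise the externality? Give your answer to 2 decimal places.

tax = £27.90 per unit

Social marginal cost = private MC + MEC = 63.37 + 4.33x.
Set SMC = demand: 63.37 + 4.33x = 141.97 - 1.05x → x* = 14.6097.
The Pigouvian tax equals MEC at x*: 15.19 + 0.87×14.6097 = 27.9004.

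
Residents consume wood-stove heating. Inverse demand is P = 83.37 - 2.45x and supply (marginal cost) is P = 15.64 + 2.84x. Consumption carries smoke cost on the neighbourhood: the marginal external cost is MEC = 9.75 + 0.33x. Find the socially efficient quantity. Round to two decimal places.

x* = 10.32

Social marginal benefit = demand − MEC = 73.62 - 2.78x.
Set SMB = MC: 73.62 - 2.78x = 15.64 + 2.84x → x* = 10.3167.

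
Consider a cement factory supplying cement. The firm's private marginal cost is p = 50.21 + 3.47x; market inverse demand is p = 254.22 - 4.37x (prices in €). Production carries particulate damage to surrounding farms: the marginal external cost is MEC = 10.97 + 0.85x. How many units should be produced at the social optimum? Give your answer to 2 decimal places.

x* = 22.21

Social marginal cost = private MC + MEC = 61.18 + 4.32x.
Set SMC = demand: 61.18 + 4.32x = 254.22 - 4.37x → x* = 22.2140.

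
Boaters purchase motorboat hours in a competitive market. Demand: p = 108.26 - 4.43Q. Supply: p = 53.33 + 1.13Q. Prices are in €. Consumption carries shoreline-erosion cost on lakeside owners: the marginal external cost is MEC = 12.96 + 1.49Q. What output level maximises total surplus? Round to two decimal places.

Social marginal benefit = demand − MEC = 95.30 - 5.92Q.
Set SMB = MC: 95.30 - 5.92Q = 53.33 + 1.13Q → Q* = 5.9532.

Q* = 5.95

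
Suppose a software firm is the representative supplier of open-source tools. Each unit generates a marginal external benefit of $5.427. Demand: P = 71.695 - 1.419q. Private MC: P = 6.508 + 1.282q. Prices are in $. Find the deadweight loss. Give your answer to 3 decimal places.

DWL = $5.452

Market equilibrium (private): 6.508 + 1.282q = 71.695 - 1.419q → q_m = 24.1344.
Social marginal cost = private MC − MEB = 1.081 + 1.282q.
Set SMC = demand: 1.081 + 1.282q = 71.695 - 1.419q → q* = 26.1437.
The loss is the area between SMC and demand from q* to q_m; with linear curves that's a triangle of height MEB(q_m).
DWL = ½ × 2.0093 × 5.4270 = 5.4522.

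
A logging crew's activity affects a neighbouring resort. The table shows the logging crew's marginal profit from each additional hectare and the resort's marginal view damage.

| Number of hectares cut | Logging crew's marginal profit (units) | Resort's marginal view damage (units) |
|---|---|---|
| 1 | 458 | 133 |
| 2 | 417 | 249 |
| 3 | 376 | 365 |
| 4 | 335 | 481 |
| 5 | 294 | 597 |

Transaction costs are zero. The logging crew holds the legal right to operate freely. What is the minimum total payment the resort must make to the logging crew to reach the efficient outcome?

Left alone the logging crew would choose level 5 (marginal profit stays positive).
Efficient level: k* = 3 (marginal profit ≥ marginal view damage through 3).
The resort must at least cover the logging crew's forgone profit from cutting 5→3: 335 + 294 = 629.

629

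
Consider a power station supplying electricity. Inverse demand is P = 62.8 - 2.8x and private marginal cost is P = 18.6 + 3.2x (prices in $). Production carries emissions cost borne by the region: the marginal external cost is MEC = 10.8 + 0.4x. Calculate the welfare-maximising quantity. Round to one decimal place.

x* = 5.2

Social marginal cost = private MC + MEC = 29.4 + 3.6x.
Set SMC = demand: 29.4 + 3.6x = 62.8 - 2.8x → x* = 5.2188.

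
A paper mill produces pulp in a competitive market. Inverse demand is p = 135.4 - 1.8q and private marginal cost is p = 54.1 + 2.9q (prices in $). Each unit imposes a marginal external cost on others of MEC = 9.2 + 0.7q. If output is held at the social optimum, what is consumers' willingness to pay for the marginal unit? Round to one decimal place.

Social marginal cost = private MC + MEC = 63.3 + 3.6q.
Set SMC = demand: 63.3 + 3.6q = 135.4 - 1.8q → q* = 13.3519.
Consumer price on the demand curve at q*: 135.4 − 1.8×13.3519 = 111.3666.

P = $111.4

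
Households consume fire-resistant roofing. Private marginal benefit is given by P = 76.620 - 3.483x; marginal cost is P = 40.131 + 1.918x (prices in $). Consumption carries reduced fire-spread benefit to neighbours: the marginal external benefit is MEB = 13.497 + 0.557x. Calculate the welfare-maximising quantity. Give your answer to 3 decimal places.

Social marginal benefit = demand + MEB = 90.117 - 2.926x.
Set SMB = MC: 90.117 - 2.926x = 40.131 + 1.918x → x* = 10.3192.

x* = 10.319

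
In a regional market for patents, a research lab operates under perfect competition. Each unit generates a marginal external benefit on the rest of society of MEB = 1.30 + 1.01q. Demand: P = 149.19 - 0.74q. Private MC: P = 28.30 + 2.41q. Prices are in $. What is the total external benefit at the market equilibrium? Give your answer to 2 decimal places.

$793.68

Market equilibrium (private): 28.30 + 2.41q = 149.19 - 0.74q → q_m = 38.3778.
Total external benefit = ∫₀^{q_m} (1.30 + 1.01q) dq = 1.30×38.3778 + ½×1.01×38.3778² = 793.6832.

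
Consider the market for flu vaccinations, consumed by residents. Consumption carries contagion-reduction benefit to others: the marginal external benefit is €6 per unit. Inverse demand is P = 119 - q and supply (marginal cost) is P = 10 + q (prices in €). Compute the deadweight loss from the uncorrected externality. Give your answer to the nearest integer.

DWL = €9

Market equilibrium (private): 10 + q = 119 - q → q_m = 54.5000.
Social marginal benefit = demand + MEB = 125 - q.
Set SMB = MC: 125 - q = 10 + q → q* = 57.5000.
The welfare-loss triangle has base |q_m − q*| and height MEB(q_m) (the vertical gap between SMB and MC is zero at q* and MEB at q_m).
DWL = ½ × 3.0000 × 6.0000 = 9.0000.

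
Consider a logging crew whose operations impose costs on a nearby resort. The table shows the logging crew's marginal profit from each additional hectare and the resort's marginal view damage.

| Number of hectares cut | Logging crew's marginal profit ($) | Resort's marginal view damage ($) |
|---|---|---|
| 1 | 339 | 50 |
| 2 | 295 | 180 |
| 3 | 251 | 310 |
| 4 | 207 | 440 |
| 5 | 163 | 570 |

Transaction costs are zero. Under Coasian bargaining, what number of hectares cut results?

Bargaining reaches the level where marginal profit last exceeds marginal view damage.
That holds through level 2 (295 ≥ 180) but not at 3 (251 < 310).

2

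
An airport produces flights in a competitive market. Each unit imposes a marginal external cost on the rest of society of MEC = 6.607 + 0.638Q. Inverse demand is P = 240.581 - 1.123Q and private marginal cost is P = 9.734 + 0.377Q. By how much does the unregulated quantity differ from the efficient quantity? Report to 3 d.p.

Market equilibrium (private): 9.734 + 0.377Q = 240.581 - 1.123Q → Q_m = 153.8980.
Social marginal cost = private MC + MEC = 16.341 + 1.015Q.
Set SMC = demand: 16.341 + 1.015Q = 240.581 - 1.123Q → Q* = 104.8831.
Gap = |153.8980 − 104.8831| = 49.0149.

49.015 units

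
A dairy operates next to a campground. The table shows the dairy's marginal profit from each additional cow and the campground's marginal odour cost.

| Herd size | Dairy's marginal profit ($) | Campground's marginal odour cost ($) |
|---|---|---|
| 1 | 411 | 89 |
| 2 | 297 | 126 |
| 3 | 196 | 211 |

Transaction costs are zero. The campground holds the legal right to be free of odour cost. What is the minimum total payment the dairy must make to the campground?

$215

Efficient level: marginal profit ≥ marginal odour cost through level 2, so k* = 2.
With the campground holding the right, the dairy must at least compensate total damage at k*: 89 + 126 = 215.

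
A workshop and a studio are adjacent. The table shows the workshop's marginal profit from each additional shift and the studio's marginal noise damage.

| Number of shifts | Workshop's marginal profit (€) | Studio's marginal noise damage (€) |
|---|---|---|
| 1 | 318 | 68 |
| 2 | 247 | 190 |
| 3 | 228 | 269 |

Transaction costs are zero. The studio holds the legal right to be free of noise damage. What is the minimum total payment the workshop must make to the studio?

€258

Efficient level: marginal profit ≥ marginal noise damage through level 2, so k* = 2.
With the studio holding the right, the workshop must at least compensate total damage at k*: 68 + 190 = 258.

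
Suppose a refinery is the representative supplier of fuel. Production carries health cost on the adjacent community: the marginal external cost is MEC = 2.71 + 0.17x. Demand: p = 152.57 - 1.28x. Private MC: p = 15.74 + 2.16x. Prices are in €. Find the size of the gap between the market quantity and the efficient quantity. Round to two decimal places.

2.62 units

Market equilibrium (private): 15.74 + 2.16x = 152.57 - 1.28x → x_m = 39.7762.
Social marginal cost = private MC + MEC = 18.45 + 2.33x.
Set SMC = demand: 18.45 + 2.33x = 152.57 - 1.28x → x* = 37.1524.
Gap = |39.7762 − 37.1524| = 2.6238.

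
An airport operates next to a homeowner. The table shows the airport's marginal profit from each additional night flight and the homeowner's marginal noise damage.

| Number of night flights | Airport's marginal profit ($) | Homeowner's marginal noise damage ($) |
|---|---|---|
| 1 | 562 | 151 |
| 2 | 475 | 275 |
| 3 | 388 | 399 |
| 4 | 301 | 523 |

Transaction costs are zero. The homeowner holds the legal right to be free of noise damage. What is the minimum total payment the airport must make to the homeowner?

$426

Efficient level: marginal profit ≥ marginal noise damage through level 2, so k* = 2.
With the homeowner holding the right, the airport must at least compensate total damage at k*: 151 + 275 = 426.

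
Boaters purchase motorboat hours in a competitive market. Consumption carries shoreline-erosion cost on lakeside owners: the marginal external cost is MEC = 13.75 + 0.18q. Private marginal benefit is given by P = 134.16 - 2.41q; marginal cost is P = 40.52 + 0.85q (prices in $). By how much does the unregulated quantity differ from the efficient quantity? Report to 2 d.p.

5.50 units

Market equilibrium (private): 40.52 + 0.85q = 134.16 - 2.41q → q_m = 28.7239.
Social marginal benefit = demand − MEC = 120.41 - 2.59q.
Set SMB = MC: 120.41 - 2.59q = 40.52 + 0.85q → q* = 23.2238.
Gap = |28.7239 − 23.2238| = 5.5001.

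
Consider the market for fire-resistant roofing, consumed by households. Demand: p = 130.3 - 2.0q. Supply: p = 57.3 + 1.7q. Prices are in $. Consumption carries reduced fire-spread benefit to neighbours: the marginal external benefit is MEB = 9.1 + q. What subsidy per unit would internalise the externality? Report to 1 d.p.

Social marginal benefit = demand + MEB = 139.4 - q.
Set SMB = MC: 139.4 - q = 57.3 + 1.7q → q* = 30.4074.
The Pigouvian subsidy equals MEB at q*: 9.1 + 1.0×30.4074 = 39.5074.

subsidy = $39.5 per unit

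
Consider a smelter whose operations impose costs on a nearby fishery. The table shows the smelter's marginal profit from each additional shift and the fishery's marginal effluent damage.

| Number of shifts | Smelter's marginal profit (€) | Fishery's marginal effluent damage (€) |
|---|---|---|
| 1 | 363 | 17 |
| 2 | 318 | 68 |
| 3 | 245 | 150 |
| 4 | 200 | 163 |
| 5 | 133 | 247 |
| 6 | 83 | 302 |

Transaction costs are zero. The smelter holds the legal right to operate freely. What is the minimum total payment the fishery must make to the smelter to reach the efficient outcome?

Left alone the smelter would choose level 6 (marginal profit stays positive).
Efficient level: k* = 4 (marginal profit ≥ marginal effluent damage through 4).
The fishery must at least cover the smelter's forgone profit from cutting 6→4: 133 + 83 = 216.

€216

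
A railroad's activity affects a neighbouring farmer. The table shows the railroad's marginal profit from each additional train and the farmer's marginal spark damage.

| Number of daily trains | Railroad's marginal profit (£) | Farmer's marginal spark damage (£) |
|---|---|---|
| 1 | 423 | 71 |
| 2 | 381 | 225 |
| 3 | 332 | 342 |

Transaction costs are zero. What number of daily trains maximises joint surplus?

2

Bargaining reaches the level where marginal profit last exceeds marginal spark damage.
That holds through level 2 (381 ≥ 225) but not at 3 (332 < 342).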